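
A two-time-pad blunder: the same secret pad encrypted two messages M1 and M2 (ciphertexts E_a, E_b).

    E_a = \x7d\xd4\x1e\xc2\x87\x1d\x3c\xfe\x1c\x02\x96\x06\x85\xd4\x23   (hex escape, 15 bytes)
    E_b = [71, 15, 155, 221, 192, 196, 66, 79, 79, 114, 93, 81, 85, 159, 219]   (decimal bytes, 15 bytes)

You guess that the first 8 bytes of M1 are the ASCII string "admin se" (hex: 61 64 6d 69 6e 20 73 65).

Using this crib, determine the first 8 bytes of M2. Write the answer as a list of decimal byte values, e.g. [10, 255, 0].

First, E_a ⊕ E_b = (M1 ⊕ K) ⊕ (M2 ⊕ K) = M1 ⊕ M2, so the key drops out. Then M2 = (M1 ⊕ M2) ⊕ M1 over the first 8 bytes.
byte 0: (7d ^ 47) ^ 61 = 3a ^ 61 = 5b
byte 1: (d4 ^ 0f) ^ 64 = db ^ 64 = bf
byte 2: (1e ^ 9b) ^ 6d = 85 ^ 6d = e8
byte 3: (c2 ^ dd) ^ 69 = 1f ^ 69 = 76
byte 4: (87 ^ c0) ^ 6e = 47 ^ 6e = 29
byte 5: (1d ^ c4) ^ 20 = d9 ^ 20 = f9
byte 6: (3c ^ 42) ^ 73 = 7e ^ 73 = 0d
byte 7: (fe ^ 4f) ^ 65 = b1 ^ 65 = d4

[91, 191, 232, 118, 41, 249, 13, 212]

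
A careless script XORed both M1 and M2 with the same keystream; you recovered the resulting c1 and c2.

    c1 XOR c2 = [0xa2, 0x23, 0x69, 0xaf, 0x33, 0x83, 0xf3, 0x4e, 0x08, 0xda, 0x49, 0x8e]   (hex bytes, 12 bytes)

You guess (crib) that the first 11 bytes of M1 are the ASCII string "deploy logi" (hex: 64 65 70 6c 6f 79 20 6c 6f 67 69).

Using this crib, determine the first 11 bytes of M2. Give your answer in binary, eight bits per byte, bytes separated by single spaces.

Since c1 ⊕ c2 = M1 ⊕ M2, XORing with the guessed M1 bytes yields the corresponding M2 bytes: M2 = (c1 ⊕ c2) ⊕ M1.
a2 XOR 64 = c6
23 XOR 65 = 46
69 XOR 70 = 19
af XOR 6c = c3
33 XOR 6f = 5c
83 XOR 79 = fa
f3 XOR 20 = d3
4e XOR 6c = 22
08 XOR 6f = 67
da XOR 67 = bd
49 XOR 69 = 20

11000110 01000110 00011001 11000011 01011100 11111010 11010011 00100010 01100111 10111101 00100000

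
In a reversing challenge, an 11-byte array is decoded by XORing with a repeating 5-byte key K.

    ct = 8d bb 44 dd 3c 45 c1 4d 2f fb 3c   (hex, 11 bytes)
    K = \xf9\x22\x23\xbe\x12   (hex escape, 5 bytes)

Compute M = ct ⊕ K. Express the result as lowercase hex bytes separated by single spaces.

The 5-byte key repeats, so the effective keystream is f9 22 23 be 12 f9 22 23 be 12 f9.
byte 0: 8d xor f9 = 74
byte 1: bb xor 22 = 99
byte 2: 44 xor 23 = 67
byte 3: dd xor be = 63
byte 4: 3c xor 12 = 2e
byte 5: 45 xor f9 = bc
byte 6: c1 xor 22 = e3
byte 7: 4d xor 23 = 6e
byte 8: 2f xor be = 91
byte 9: fb xor 12 = e9
byte 10: 3c xor f9 = c5

74 99 67 63 2e bc e3 6e 91 e9 c5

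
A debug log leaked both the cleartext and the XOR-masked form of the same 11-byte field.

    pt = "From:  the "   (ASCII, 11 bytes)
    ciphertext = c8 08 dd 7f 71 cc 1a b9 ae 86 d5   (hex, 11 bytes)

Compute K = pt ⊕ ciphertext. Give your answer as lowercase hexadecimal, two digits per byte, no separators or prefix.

8e7ab2124bec3acdc6e3f5

Since ciphertext = pt ⊕ K, XORing both sides with pt gives K = pt ⊕ ciphertext.
46 xor c8 = 8e
72 xor 08 = 7a
6f xor dd = b2
6d xor 7f = 12
3a xor 71 = 4b
20 xor cc = ec
20 xor 1a = 3a
74 xor b9 = cd
68 xor ae = c6
65 xor 86 = e3
20 xor d5 = f5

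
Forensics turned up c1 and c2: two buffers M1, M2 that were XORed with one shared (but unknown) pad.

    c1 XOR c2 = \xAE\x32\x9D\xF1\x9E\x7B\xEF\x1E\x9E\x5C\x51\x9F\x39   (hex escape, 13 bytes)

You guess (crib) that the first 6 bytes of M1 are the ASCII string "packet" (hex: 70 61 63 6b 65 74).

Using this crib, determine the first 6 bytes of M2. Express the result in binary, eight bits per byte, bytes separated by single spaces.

Since c1 ⊕ c2 = M1 ⊕ M2, XORing with the guessed M1 bytes yields the corresponding M2 bytes: M2 = (c1 ⊕ c2) ⊕ M1.
byte 0: ae ⊕ 70 = de
byte 1: 32 ⊕ 61 = 53
byte 2: 9d ⊕ 63 = fe
byte 3: f1 ⊕ 6b = 9a
byte 4: 9e ⊕ 65 = fb
byte 5: 7b ⊕ 74 = 0f

11011110 01010011 11111110 10011010 11111011 00001111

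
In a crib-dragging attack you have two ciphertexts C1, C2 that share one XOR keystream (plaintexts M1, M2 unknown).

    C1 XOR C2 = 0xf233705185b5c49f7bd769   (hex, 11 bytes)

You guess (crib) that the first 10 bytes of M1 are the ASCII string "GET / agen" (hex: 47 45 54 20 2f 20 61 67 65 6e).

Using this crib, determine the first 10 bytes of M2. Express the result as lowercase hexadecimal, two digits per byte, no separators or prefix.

b5762471aa95a5f81eb9

Since C1 ⊕ C2 = M1 ⊕ M2, XORing with the guessed M1 bytes yields the corresponding M2 bytes: M2 = (C1 ⊕ C2) ⊕ M1.
11110010 ⊕ 01000111 = 10110101
00110011 ⊕ 01000101 = 01110110
01110000 ⊕ 01010100 = 00100100
01010001 ⊕ 00100000 = 01110001
10000101 ⊕ 00101111 = 10101010
10110101 ⊕ 00100000 = 10010101
11000100 ⊕ 01100001 = 10100101
10011111 ⊕ 01100111 = 11111000
01111011 ⊕ 01100101 = 00011110
11010111 ⊕ 01101110 = 10111001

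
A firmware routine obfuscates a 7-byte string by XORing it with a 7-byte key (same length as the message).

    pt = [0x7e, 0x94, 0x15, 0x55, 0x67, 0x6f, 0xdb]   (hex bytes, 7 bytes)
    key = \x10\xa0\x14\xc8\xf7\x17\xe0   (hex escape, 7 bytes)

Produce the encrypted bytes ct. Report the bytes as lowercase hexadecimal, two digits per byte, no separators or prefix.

6e34019d90783b

byte 0: 126 xor  16 = 110
byte 1: 148 xor 160 =  52
byte 2:  21 xor  20 =   1
byte 3:  85 xor 200 = 157
byte 4: 103 xor 247 = 144
byte 5: 111 xor  23 = 120
byte 6: 219 xor 224 =  59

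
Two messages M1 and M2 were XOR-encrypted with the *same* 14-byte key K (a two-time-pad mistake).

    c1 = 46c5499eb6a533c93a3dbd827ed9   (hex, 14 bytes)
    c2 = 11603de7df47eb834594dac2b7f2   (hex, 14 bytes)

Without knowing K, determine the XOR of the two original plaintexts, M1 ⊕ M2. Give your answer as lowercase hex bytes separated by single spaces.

57 a5 74 79 69 e2 d8 4a 7f a9 67 40 c9 2b

c1 ⊕ c2 = (M1 ⊕ K) ⊕ (M2 ⊕ K) = M1 ⊕ M2 — the shared key cancels under XOR.
byte 0: 46 ⊕ 11 = 57
byte 1: c5 ⊕ 60 = a5
byte 2: 49 ⊕ 3d = 74
byte 3: 9e ⊕ e7 = 79
byte 4: b6 ⊕ df = 69
byte 5: a5 ⊕ 47 = e2
byte 6: 33 ⊕ eb = d8
byte 7: c9 ⊕ 83 = 4a
byte 8: 3a ⊕ 45 = 7f
byte 9: 3d ⊕ 94 = a9
byte 10: bd ⊕ da = 67
byte 11: 82 ⊕ c2 = 40
byte 12: 7e ⊕ b7 = c9
byte 13: d9 ⊕ f2 = 2b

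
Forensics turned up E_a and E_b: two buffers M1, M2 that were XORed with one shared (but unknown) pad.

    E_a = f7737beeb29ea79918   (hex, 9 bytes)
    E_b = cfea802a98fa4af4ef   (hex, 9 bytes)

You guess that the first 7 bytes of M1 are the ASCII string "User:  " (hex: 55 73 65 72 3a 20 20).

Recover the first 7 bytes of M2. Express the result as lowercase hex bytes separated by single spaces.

First, E_a ⊕ E_b = (M1 ⊕ K) ⊕ (M2 ⊕ K) = M1 ⊕ M2, so the key drops out. Then M2 = (M1 ⊕ M2) ⊕ M1 over the first 7 bytes.
byte 0: (f7 XOR cf) XOR 55 = 38 XOR 55 = 6d
byte 1: (73 XOR ea) XOR 73 = 99 XOR 73 = ea
byte 2: (7b XOR 80) XOR 65 = fb XOR 65 = 9e
byte 3: (ee XOR 2a) XOR 72 = c4 XOR 72 = b6
byte 4: (b2 XOR 98) XOR 3a = 2a XOR 3a = 10
byte 5: (9e XOR fa) XOR 20 = 64 XOR 20 = 44
byte 6: (a7 XOR 4a) XOR 20 = ed XOR 20 = cd

6d ea 9e b6 10 44 cd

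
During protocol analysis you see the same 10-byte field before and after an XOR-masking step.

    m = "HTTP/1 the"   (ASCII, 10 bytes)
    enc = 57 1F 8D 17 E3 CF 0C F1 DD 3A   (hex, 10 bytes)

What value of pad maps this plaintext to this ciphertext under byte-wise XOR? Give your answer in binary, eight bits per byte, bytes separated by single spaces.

Since enc = m ⊕ pad, XORing both sides with m gives pad = m ⊕ enc.
byte 0:  72 xor  87 =  31
byte 1:  84 xor  31 =  75
byte 2:  84 xor 141 = 217
byte 3:  80 xor  23 =  71
byte 4:  47 xor 227 = 204
byte 5:  49 xor 207 = 254
byte 6:  32 xor  12 =  44
byte 7: 116 xor 241 = 133
byte 8: 104 xor 221 = 181
byte 9: 101 xor  58 =  95

00011111 01001011 11011001 01000111 11001100 11111110 00101100 10000101 10110101 01011111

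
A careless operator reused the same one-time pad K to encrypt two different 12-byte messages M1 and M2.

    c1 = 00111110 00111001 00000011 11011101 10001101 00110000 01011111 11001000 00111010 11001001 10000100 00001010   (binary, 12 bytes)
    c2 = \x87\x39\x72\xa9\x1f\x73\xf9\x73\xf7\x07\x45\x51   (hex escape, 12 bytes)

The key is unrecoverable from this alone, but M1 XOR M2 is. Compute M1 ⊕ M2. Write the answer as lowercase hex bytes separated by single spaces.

b9 00 71 74 92 43 a6 bb cd ce c1 5b

c1 ⊕ c2 = (M1 ⊕ K) ⊕ (M2 ⊕ K) = M1 ⊕ M2 — the shared key cancels under XOR.
3e ⊕ 87 = b9
39 ⊕ 39 = 00
03 ⊕ 72 = 71
dd ⊕ a9 = 74
8d ⊕ 1f = 92
30 ⊕ 73 = 43
5f ⊕ f9 = a6
c8 ⊕ 73 = bb
3a ⊕ f7 = cd
c9 ⊕ 07 = ce
84 ⊕ 45 = c1
0a ⊕ 51 = 5b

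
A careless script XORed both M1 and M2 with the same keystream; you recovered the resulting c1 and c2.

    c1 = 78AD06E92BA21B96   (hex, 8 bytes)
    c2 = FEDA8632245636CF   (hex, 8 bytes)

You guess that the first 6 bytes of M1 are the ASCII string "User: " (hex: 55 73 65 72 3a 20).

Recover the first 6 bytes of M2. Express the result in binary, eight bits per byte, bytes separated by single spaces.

11010011 00000100 11100101 10101001 00110101 11010100

First, c1 ⊕ c2 = (M1 ⊕ K) ⊕ (M2 ⊕ K) = M1 ⊕ M2, so the key drops out. Then M2 = (M1 ⊕ M2) ⊕ M1 over the first 6 bytes.
byte 0: (78 XOR fe) XOR 55 = 86 XOR 55 = d3
byte 1: (ad XOR da) XOR 73 = 77 XOR 73 = 04
byte 2: (06 XOR 86) XOR 65 = 80 XOR 65 = e5
byte 3: (e9 XOR 32) XOR 72 = db XOR 72 = a9
byte 4: (2b XOR 24) XOR 3a = 0f XOR 3a = 35
byte 5: (a2 XOR 56) XOR 20 = f4 XOR 20 = d4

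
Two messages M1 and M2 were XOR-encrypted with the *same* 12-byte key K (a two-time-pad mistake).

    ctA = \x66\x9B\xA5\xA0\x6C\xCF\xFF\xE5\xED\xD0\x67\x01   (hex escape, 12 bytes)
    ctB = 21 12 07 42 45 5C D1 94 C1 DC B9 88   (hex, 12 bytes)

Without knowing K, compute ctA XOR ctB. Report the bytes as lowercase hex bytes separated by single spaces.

ctA ⊕ ctB = (M1 ⊕ K) ⊕ (M2 ⊕ K) = M1 ⊕ M2 — the shared key cancels under XOR.
66 xor 21 = 47
9b xor 12 = 89
a5 xor 07 = a2
a0 xor 42 = e2
6c xor 45 = 29
cf xor 5c = 93
ff xor d1 = 2e
e5 xor 94 = 71
ed xor c1 = 2c
d0 xor dc = 0c
67 xor b9 = de
01 xor 88 = 89

47 89 a2 e2 29 93 2e 71 2c 0c de 89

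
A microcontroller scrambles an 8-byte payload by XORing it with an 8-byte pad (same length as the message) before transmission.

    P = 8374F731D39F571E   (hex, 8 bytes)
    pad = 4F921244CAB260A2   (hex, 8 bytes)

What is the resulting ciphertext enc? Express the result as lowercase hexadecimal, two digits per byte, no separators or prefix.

cce6e575192d37bc

XOR is its own inverse, so applying the key byte-wise gives the result directly.
byte 0: 83 ⊕ 4f = cc
byte 1: 74 ⊕ 92 = e6
byte 2: f7 ⊕ 12 = e5
byte 3: 31 ⊕ 44 = 75
byte 4: d3 ⊕ ca = 19
byte 5: 9f ⊕ b2 = 2d
byte 6: 57 ⊕ 60 = 37
byte 7: 1e ⊕ a2 = bc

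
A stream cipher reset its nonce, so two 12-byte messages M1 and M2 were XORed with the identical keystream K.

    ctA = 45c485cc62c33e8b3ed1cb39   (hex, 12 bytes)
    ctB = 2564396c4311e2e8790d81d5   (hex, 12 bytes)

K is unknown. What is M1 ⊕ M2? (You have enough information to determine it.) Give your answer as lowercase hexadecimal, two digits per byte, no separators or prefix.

ctA ⊕ ctB = (M1 ⊕ K) ⊕ (M2 ⊕ K) = M1 ⊕ M2 — the shared key cancels under XOR.
 69 ⊕  37 =  96
196 ⊕ 100 = 160
133 ⊕  57 = 188
204 ⊕ 108 = 160
 98 ⊕  67 =  33
195 ⊕  17 = 210
 62 ⊕ 226 = 220
139 ⊕ 232 =  99
 62 ⊕ 121 =  71
209 ⊕  13 = 220
203 ⊕ 129 =  74
 57 ⊕ 213 = 236

60a0bca021d2dc6347dc4aec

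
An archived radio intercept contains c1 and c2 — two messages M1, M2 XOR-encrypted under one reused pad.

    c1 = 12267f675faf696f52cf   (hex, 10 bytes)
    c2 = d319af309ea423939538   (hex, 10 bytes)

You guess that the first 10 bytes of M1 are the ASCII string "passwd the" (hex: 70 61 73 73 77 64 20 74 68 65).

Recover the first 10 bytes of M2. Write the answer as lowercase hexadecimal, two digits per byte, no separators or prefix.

First, c1 ⊕ c2 = (M1 ⊕ K) ⊕ (M2 ⊕ K) = M1 ⊕ M2, so the key drops out. Then M2 = (M1 ⊕ M2) ⊕ M1 over the first 10 bytes.
byte 0: (12 ^ d3) ^ 70 = c1 ^ 70 = b1
byte 1: (26 ^ 19) ^ 61 = 3f ^ 61 = 5e
byte 2: (7f ^ af) ^ 73 = d0 ^ 73 = a3
byte 3: (67 ^ 30) ^ 73 = 57 ^ 73 = 24
byte 4: (5f ^ 9e) ^ 77 = c1 ^ 77 = b6
byte 5: (af ^ a4) ^ 64 = 0b ^ 64 = 6f
byte 6: (69 ^ 23) ^ 20 = 4a ^ 20 = 6a
byte 7: (6f ^ 93) ^ 74 = fc ^ 74 = 88
byte 8: (52 ^ 95) ^ 68 = c7 ^ 68 = af
byte 9: (cf ^ 38) ^ 65 = f7 ^ 65 = 92

b15ea324b66f6a88af92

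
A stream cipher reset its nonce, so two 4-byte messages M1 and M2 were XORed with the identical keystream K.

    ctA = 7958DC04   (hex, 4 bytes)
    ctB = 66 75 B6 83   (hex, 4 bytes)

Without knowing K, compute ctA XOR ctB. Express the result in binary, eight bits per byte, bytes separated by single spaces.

00011111 00101101 01101010 10000111

ctA ⊕ ctB = (M1 ⊕ K) ⊕ (M2 ⊕ K) = M1 ⊕ M2 — the shared key cancels under XOR.
121 xor 102 =  31
 88 xor 117 =  45
220 xor 182 = 106
  4 xor 131 = 135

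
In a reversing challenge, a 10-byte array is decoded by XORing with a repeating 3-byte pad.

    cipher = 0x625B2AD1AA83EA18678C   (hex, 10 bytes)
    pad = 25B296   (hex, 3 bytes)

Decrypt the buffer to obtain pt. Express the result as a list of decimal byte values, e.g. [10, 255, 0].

[71, 233, 188, 244, 24, 21, 207, 170, 241, 169]

The 3-byte key repeats, so the effective keystream is 25 b2 96 25 b2 96 25 b2 96 25.
byte 0: 01100010 ⊕ 00100101 = 01000111
byte 1: 01011011 ⊕ 10110010 = 11101001
byte 2: 00101010 ⊕ 10010110 = 10111100
byte 3: 11010001 ⊕ 00100101 = 11110100
byte 4: 10101010 ⊕ 10110010 = 00011000
byte 5: 10000011 ⊕ 10010110 = 00010101
byte 6: 11101010 ⊕ 00100101 = 11001111
byte 7: 00011000 ⊕ 10110010 = 10101010
byte 8: 01100111 ⊕ 10010110 = 11110001
byte 9: 10001100 ⊕ 00100101 = 10101001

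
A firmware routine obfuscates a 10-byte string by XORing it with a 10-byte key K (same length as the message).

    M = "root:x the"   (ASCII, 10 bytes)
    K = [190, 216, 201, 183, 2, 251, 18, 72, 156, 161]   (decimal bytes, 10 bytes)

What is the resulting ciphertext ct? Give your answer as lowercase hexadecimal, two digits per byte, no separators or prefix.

ccb7a6c33883323cf4c4

XOR is its own inverse, so applying the key byte-wise gives the result directly.
byte 0: 01110010 ^ 10111110 = 11001100
byte 1: 01101111 ^ 11011000 = 10110111
byte 2: 01101111 ^ 11001001 = 10100110
byte 3: 01110100 ^ 10110111 = 11000011
byte 4: 00111010 ^ 00000010 = 00111000
byte 5: 01111000 ^ 11111011 = 10000011
byte 6: 00100000 ^ 00010010 = 00110010
byte 7: 01110100 ^ 01001000 = 00111100
byte 8: 01101000 ^ 10011100 = 11110100
byte 9: 01100101 ^ 10100001 = 11000100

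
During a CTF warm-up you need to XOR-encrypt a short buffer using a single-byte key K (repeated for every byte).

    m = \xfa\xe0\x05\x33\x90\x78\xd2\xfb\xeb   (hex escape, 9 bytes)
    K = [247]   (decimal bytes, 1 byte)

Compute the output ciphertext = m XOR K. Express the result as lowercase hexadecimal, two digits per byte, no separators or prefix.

0d17f2c4678f250c1c

The 1-byte key repeats, so the effective keystream is f7 f7 f7 f7 f7 f7 f7 f7 f7.
byte 0: fa ^ f7 = 0d
byte 1: e0 ^ f7 = 17
byte 2: 05 ^ f7 = f2
byte 3: 33 ^ f7 = c4
byte 4: 90 ^ f7 = 67
byte 5: 78 ^ f7 = 8f
byte 6: d2 ^ f7 = 25
byte 7: fb ^ f7 = 0c
byte 8: eb ^ f7 = 1c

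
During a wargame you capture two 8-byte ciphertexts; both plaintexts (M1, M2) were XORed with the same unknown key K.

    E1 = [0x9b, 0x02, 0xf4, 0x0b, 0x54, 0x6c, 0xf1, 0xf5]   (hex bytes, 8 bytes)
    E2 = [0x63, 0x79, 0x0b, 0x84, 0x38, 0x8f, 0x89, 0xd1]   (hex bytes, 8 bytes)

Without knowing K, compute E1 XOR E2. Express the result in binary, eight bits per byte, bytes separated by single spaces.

E1 ⊕ E2 = (M1 ⊕ K) ⊕ (M2 ⊕ K) = M1 ⊕ M2 — the shared key cancels under XOR.
9b xor 63 = f8
02 xor 79 = 7b
f4 xor 0b = ff
0b xor 84 = 8f
54 xor 38 = 6c
6c xor 8f = e3
f1 xor 89 = 78
f5 xor d1 = 24

11111000 01111011 11111111 10001111 01101100 11100011 01111000 00100100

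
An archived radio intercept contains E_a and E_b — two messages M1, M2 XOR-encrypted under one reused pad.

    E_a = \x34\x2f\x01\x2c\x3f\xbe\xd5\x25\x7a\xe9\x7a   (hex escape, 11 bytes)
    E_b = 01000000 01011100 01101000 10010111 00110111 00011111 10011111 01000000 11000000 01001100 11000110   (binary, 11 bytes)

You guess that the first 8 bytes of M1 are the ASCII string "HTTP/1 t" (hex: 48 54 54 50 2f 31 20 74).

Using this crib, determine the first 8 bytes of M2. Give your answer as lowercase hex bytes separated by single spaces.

3c 27 3d eb 27 90 6a 11

First, E_a ⊕ E_b = (M1 ⊕ K) ⊕ (M2 ⊕ K) = M1 ⊕ M2, so the key drops out. Then M2 = (M1 ⊕ M2) ⊕ M1 over the first 8 bytes.
byte 0: (34 xor 40) xor 48 = 74 xor 48 = 3c
byte 1: (2f xor 5c) xor 54 = 73 xor 54 = 27
byte 2: (01 xor 68) xor 54 = 69 xor 54 = 3d
byte 3: (2c xor 97) xor 50 = bb xor 50 = eb
byte 4: (3f xor 37) xor 2f = 08 xor 2f = 27
byte 5: (be xor 1f) xor 31 = a1 xor 31 = 90
byte 6: (d5 xor 9f) xor 20 = 4a xor 20 = 6a
byte 7: (25 xor 40) xor 74 = 65 xor 74 = 11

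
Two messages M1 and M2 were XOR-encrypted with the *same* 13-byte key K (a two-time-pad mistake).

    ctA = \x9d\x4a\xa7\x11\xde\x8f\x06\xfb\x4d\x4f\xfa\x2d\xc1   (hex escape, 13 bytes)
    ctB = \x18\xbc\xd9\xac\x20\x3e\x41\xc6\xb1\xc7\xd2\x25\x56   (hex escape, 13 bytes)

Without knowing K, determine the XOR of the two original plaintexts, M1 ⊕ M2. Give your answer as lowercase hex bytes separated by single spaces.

ctA ⊕ ctB = (M1 ⊕ K) ⊕ (M2 ⊕ K) = M1 ⊕ M2 — the shared key cancels under XOR.
byte 0: 9d ⊕ 18 = 85
byte 1: 4a ⊕ bc = f6
byte 2: a7 ⊕ d9 = 7e
byte 3: 11 ⊕ ac = bd
byte 4: de ⊕ 20 = fe
byte 5: 8f ⊕ 3e = b1
byte 6: 06 ⊕ 41 = 47
byte 7: fb ⊕ c6 = 3d
byte 8: 4d ⊕ b1 = fc
byte 9: 4f ⊕ c7 = 88
byte 10: fa ⊕ d2 = 28
byte 11: 2d ⊕ 25 = 08
byte 12: c1 ⊕ 56 = 97

85 f6 7e bd fe b1 47 3d fc 88 28 08 97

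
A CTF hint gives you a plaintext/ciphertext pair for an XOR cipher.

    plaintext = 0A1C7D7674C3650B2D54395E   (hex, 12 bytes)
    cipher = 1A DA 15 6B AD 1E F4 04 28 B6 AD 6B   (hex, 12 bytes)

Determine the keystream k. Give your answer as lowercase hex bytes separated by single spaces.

Since cipher = plaintext ⊕ k, XORing both sides with plaintext gives k = plaintext ⊕ cipher.
0a XOR 1a = 10
1c XOR da = c6
7d XOR 15 = 68
76 XOR 6b = 1d
74 XOR ad = d9
c3 XOR 1e = dd
65 XOR f4 = 91
0b XOR 04 = 0f
2d XOR 28 = 05
54 XOR b6 = e2
39 XOR ad = 94
5e XOR 6b = 35

10 c6 68 1d d9 dd 91 0f 05 e2 94 35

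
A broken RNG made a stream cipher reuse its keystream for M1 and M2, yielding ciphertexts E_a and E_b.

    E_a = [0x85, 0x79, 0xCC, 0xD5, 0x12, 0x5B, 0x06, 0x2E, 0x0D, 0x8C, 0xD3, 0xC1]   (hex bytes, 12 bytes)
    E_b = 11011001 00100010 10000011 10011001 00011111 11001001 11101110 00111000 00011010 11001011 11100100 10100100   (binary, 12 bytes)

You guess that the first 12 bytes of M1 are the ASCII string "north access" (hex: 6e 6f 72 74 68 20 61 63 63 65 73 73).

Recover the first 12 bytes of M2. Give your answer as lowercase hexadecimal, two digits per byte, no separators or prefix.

First, E_a ⊕ E_b = (M1 ⊕ K) ⊕ (M2 ⊕ K) = M1 ⊕ M2, so the key drops out. Then M2 = (M1 ⊕ M2) ⊕ M1 over the first 12 bytes.
byte 0: (85 ⊕ d9) ⊕ 6e = 5c ⊕ 6e = 32
byte 1: (79 ⊕ 22) ⊕ 6f = 5b ⊕ 6f = 34
byte 2: (cc ⊕ 83) ⊕ 72 = 4f ⊕ 72 = 3d
byte 3: (d5 ⊕ 99) ⊕ 74 = 4c ⊕ 74 = 38
byte 4: (12 ⊕ 1f) ⊕ 68 = 0d ⊕ 68 = 65
byte 5: (5b ⊕ c9) ⊕ 20 = 92 ⊕ 20 = b2
byte 6: (06 ⊕ ee) ⊕ 61 = e8 ⊕ 61 = 89
byte 7: (2e ⊕ 38) ⊕ 63 = 16 ⊕ 63 = 75
byte 8: (0d ⊕ 1a) ⊕ 63 = 17 ⊕ 63 = 74
byte 9: (8c ⊕ cb) ⊕ 65 = 47 ⊕ 65 = 22
byte 10: (d3 ⊕ e4) ⊕ 73 = 37 ⊕ 73 = 44
byte 11: (c1 ⊕ a4) ⊕ 73 = 65 ⊕ 73 = 16

32343d3865b2897574224416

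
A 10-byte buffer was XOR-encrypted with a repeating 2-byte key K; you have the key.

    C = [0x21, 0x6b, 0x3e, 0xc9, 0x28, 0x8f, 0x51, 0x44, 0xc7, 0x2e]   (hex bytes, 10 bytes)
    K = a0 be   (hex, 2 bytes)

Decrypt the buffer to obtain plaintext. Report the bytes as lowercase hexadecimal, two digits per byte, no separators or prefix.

81d59e778831f1fa6790

The 2-byte key repeats, so the effective keystream is a0 be a0 be a0 be a0 be a0 be.
byte 0: 21 xor a0 = 81
byte 1: 6b xor be = d5
byte 2: 3e xor a0 = 9e
byte 3: c9 xor be = 77
byte 4: 28 xor a0 = 88
byte 5: 8f xor be = 31
byte 6: 51 xor a0 = f1
byte 7: 44 xor be = fa
byte 8: c7 xor a0 = 67
byte 9: 2e xor be = 90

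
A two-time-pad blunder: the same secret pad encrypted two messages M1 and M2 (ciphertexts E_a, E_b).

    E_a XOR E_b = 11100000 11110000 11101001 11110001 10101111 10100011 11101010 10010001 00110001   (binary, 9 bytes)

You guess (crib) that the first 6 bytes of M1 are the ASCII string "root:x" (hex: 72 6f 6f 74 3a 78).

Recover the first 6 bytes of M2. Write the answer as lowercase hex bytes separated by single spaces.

92 9f 86 85 95 db

Since E_a ⊕ E_b = M1 ⊕ M2, XORing with the guessed M1 bytes yields the corresponding M2 bytes: M2 = (E_a ⊕ E_b) ⊕ M1.
byte 0: e0 XOR 72 = 92
byte 1: f0 XOR 6f = 9f
byte 2: e9 XOR 6f = 86
byte 3: f1 XOR 74 = 85
byte 4: af XOR 3a = 95
byte 5: a3 XOR 78 = db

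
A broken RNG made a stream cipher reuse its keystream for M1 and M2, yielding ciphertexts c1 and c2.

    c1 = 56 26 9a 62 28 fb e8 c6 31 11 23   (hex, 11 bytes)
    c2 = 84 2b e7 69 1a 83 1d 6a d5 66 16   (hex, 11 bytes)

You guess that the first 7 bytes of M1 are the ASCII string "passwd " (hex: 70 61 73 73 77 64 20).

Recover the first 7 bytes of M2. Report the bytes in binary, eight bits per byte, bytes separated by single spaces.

10100010 01101100 00001110 01111000 01000101 00011100 11010101

First, c1 ⊕ c2 = (M1 ⊕ K) ⊕ (M2 ⊕ K) = M1 ⊕ M2, so the key drops out. Then M2 = (M1 ⊕ M2) ⊕ M1 over the first 7 bytes.
byte 0: (56 ^ 84) ^ 70 = d2 ^ 70 = a2
byte 1: (26 ^ 2b) ^ 61 = 0d ^ 61 = 6c
byte 2: (9a ^ e7) ^ 73 = 7d ^ 73 = 0e
byte 3: (62 ^ 69) ^ 73 = 0b ^ 73 = 78
byte 4: (28 ^ 1a) ^ 77 = 32 ^ 77 = 45
byte 5: (fb ^ 83) ^ 64 = 78 ^ 64 = 1c
byte 6: (e8 ^ 1d) ^ 20 = f5 ^ 20 = d5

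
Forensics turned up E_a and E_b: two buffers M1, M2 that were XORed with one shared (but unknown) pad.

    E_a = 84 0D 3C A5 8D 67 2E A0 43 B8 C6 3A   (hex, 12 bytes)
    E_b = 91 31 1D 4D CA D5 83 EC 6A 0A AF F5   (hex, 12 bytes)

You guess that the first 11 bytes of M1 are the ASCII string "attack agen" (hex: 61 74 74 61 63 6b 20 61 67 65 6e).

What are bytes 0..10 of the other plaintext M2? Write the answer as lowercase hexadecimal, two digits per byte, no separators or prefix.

First, E_a ⊕ E_b = (M1 ⊕ K) ⊕ (M2 ⊕ K) = M1 ⊕ M2, so the key drops out. Then M2 = (M1 ⊕ M2) ⊕ M1 over the first 11 bytes.
byte 0: (84 ⊕ 91) ⊕ 61 = 15 ⊕ 61 = 74
byte 1: (0d ⊕ 31) ⊕ 74 = 3c ⊕ 74 = 48
byte 2: (3c ⊕ 1d) ⊕ 74 = 21 ⊕ 74 = 55
byte 3: (a5 ⊕ 4d) ⊕ 61 = e8 ⊕ 61 = 89
byte 4: (8d ⊕ ca) ⊕ 63 = 47 ⊕ 63 = 24
byte 5: (67 ⊕ d5) ⊕ 6b = b2 ⊕ 6b = d9
byte 6: (2e ⊕ 83) ⊕ 20 = ad ⊕ 20 = 8d
byte 7: (a0 ⊕ ec) ⊕ 61 = 4c ⊕ 61 = 2d
byte 8: (43 ⊕ 6a) ⊕ 67 = 29 ⊕ 67 = 4e
byte 9: (b8 ⊕ 0a) ⊕ 65 = b2 ⊕ 65 = d7
byte 10: (c6 ⊕ af) ⊕ 6e = 69 ⊕ 6e = 07

7448558924d98d2d4ed707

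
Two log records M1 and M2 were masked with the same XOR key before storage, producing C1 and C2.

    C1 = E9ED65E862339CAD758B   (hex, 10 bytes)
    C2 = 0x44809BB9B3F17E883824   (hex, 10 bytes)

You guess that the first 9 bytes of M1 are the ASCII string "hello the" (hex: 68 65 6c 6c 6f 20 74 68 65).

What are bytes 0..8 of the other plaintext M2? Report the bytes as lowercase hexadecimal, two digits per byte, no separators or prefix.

First, C1 ⊕ C2 = (M1 ⊕ K) ⊕ (M2 ⊕ K) = M1 ⊕ M2, so the key drops out. Then M2 = (M1 ⊕ M2) ⊕ M1 over the first 9 bytes.
byte 0: (e9 xor 44) xor 68 = ad xor 68 = c5
byte 1: (ed xor 80) xor 65 = 6d xor 65 = 08
byte 2: (65 xor 9b) xor 6c = fe xor 6c = 92
byte 3: (e8 xor b9) xor 6c = 51 xor 6c = 3d
byte 4: (62 xor b3) xor 6f = d1 xor 6f = be
byte 5: (33 xor f1) xor 20 = c2 xor 20 = e2
byte 6: (9c xor 7e) xor 74 = e2 xor 74 = 96
byte 7: (ad xor 88) xor 68 = 25 xor 68 = 4d
byte 8: (75 xor 38) xor 65 = 4d xor 65 = 28

c508923dbee2964d28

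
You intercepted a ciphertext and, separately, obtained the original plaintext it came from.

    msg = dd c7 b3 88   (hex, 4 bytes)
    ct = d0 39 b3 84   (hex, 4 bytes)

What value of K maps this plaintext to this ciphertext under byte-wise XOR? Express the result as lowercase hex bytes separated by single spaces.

0d fe 00 0c

Since ct = msg ⊕ K, XORing both sides with msg gives K = msg ⊕ ct.
dd XOR d0 = 0d
c7 XOR 39 = fe
b3 XOR b3 = 00
88 XOR 84 = 0c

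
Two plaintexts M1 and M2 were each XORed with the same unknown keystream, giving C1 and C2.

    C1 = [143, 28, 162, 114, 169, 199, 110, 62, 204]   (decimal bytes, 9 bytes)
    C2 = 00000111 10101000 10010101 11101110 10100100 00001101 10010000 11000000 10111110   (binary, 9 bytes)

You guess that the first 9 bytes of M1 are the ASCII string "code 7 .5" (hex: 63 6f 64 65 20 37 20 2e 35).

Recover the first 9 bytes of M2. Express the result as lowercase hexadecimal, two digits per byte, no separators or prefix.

First, C1 ⊕ C2 = (M1 ⊕ K) ⊕ (M2 ⊕ K) = M1 ⊕ M2, so the key drops out. Then M2 = (M1 ⊕ M2) ⊕ M1 over the first 9 bytes.
byte 0: (8f ⊕ 07) ⊕ 63 = 88 ⊕ 63 = eb
byte 1: (1c ⊕ a8) ⊕ 6f = b4 ⊕ 6f = db
byte 2: (a2 ⊕ 95) ⊕ 64 = 37 ⊕ 64 = 53
byte 3: (72 ⊕ ee) ⊕ 65 = 9c ⊕ 65 = f9
byte 4: (a9 ⊕ a4) ⊕ 20 = 0d ⊕ 20 = 2d
byte 5: (c7 ⊕ 0d) ⊕ 37 = ca ⊕ 37 = fd
byte 6: (6e ⊕ 90) ⊕ 20 = fe ⊕ 20 = de
byte 7: (3e ⊕ c0) ⊕ 2e = fe ⊕ 2e = d0
byte 8: (cc ⊕ be) ⊕ 35 = 72 ⊕ 35 = 47

ebdb53f92dfdded047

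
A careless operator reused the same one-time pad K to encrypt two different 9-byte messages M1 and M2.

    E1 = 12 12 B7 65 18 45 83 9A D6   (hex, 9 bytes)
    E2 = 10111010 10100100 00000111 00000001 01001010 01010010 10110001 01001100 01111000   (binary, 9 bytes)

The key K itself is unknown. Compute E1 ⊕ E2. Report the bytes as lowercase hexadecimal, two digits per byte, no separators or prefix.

a8b6b064521732d6ae

E1 ⊕ E2 = (M1 ⊕ K) ⊕ (M2 ⊕ K) = M1 ⊕ M2 — the shared key cancels under XOR.
byte 0: 12 xor ba = a8
byte 1: 12 xor a4 = b6
byte 2: b7 xor 07 = b0
byte 3: 65 xor 01 = 64
byte 4: 18 xor 4a = 52
byte 5: 45 xor 52 = 17
byte 6: 83 xor b1 = 32
byte 7: 9a xor 4c = d6
byte 8: d6 xor 78 = ae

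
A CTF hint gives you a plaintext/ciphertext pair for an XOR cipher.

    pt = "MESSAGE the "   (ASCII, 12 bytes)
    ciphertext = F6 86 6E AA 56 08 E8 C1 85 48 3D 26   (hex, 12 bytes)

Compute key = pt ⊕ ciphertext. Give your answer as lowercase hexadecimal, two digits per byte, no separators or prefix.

bbc33df9174fade1f1205806

Since ciphertext = pt ⊕ key, XORing both sides with pt gives key = pt ⊕ ciphertext.
byte 0: 01001101 XOR 11110110 = 10111011
byte 1: 01000101 XOR 10000110 = 11000011
byte 2: 01010011 XOR 01101110 = 00111101
byte 3: 01010011 XOR 10101010 = 11111001
byte 4: 01000001 XOR 01010110 = 00010111
byte 5: 01000111 XOR 00001000 = 01001111
byte 6: 01000101 XOR 11101000 = 10101101
byte 7: 00100000 XOR 11000001 = 11100001
byte 8: 01110100 XOR 10000101 = 11110001
byte 9: 01101000 XOR 01001000 = 00100000
byte 10: 01100101 XOR 00111101 = 01011000
byte 11: 00100000 XOR 00100110 = 00000110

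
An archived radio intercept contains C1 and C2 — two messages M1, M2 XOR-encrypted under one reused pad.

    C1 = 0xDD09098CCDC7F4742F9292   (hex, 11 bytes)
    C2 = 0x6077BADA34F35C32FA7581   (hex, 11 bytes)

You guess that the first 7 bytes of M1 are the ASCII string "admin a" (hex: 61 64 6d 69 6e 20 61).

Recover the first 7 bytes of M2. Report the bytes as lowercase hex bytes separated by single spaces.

First, C1 ⊕ C2 = (M1 ⊕ K) ⊕ (M2 ⊕ K) = M1 ⊕ M2, so the key drops out. Then M2 = (M1 ⊕ M2) ⊕ M1 over the first 7 bytes.
byte 0: (dd XOR 60) XOR 61 = bd XOR 61 = dc
byte 1: (09 XOR 77) XOR 64 = 7e XOR 64 = 1a
byte 2: (09 XOR ba) XOR 6d = b3 XOR 6d = de
byte 3: (8c XOR da) XOR 69 = 56 XOR 69 = 3f
byte 4: (cd XOR 34) XOR 6e = f9 XOR 6e = 97
byte 5: (c7 XOR f3) XOR 20 = 34 XOR 20 = 14
byte 6: (f4 XOR 5c) XOR 61 = a8 XOR 61 = c9

dc 1a de 3f 97 14 c9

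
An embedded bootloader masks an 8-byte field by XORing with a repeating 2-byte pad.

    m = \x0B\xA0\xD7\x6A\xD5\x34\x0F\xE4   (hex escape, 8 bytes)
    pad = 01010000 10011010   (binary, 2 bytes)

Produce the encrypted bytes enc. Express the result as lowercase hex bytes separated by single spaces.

The 2-byte key repeats, so the effective keystream is 50 9a 50 9a 50 9a 50 9a.
byte 0:  11 XOR  80 =  91
byte 1: 160 XOR 154 =  58
byte 2: 215 XOR  80 = 135
byte 3: 106 XOR 154 = 240
byte 4: 213 XOR  80 = 133
byte 5:  52 XOR 154 = 174
byte 6:  15 XOR  80 =  95
byte 7: 228 XOR 154 = 126

5b 3a 87 f0 85 ae 5f 7e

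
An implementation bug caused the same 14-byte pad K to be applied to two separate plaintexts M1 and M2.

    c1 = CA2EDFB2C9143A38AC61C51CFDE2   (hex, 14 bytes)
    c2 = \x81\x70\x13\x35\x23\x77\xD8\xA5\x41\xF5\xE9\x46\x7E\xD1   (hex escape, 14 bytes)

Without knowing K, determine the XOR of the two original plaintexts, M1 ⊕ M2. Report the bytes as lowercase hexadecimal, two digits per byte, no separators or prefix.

c1 ⊕ c2 = (M1 ⊕ K) ⊕ (M2 ⊕ K) = M1 ⊕ M2 — the shared key cancels under XOR.
ca ^ 81 = 4b
2e ^ 70 = 5e
df ^ 13 = cc
b2 ^ 35 = 87
c9 ^ 23 = ea
14 ^ 77 = 63
3a ^ d8 = e2
38 ^ a5 = 9d
ac ^ 41 = ed
61 ^ f5 = 94
c5 ^ e9 = 2c
1c ^ 46 = 5a
fd ^ 7e = 83
e2 ^ d1 = 33

4b5ecc87ea63e29ded942c5a8333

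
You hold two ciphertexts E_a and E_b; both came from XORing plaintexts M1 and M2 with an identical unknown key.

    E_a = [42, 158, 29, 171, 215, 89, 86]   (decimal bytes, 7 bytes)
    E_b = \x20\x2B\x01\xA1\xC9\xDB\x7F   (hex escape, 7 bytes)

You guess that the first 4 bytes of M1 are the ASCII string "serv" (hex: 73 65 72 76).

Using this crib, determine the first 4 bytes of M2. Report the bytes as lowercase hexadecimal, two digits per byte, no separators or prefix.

79d06e7c

First, E_a ⊕ E_b = (M1 ⊕ K) ⊕ (M2 ⊕ K) = M1 ⊕ M2, so the key drops out. Then M2 = (M1 ⊕ M2) ⊕ M1 over the first 4 bytes.
byte 0: (2a ^ 20) ^ 73 = 0a ^ 73 = 79
byte 1: (9e ^ 2b) ^ 65 = b5 ^ 65 = d0
byte 2: (1d ^ 01) ^ 72 = 1c ^ 72 = 6e
byte 3: (ab ^ a1) ^ 76 = 0a ^ 76 = 7c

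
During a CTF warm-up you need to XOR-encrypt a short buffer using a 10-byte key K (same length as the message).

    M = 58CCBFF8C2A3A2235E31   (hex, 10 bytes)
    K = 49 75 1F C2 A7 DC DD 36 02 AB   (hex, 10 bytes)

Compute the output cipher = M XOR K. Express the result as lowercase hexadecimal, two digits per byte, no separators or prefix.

58 XOR 49 = 11
cc XOR 75 = b9
bf XOR 1f = a0
f8 XOR c2 = 3a
c2 XOR a7 = 65
a3 XOR dc = 7f
a2 XOR dd = 7f
23 XOR 36 = 15
5e XOR 02 = 5c
31 XOR ab = 9a

11b9a03a657f7f155c9a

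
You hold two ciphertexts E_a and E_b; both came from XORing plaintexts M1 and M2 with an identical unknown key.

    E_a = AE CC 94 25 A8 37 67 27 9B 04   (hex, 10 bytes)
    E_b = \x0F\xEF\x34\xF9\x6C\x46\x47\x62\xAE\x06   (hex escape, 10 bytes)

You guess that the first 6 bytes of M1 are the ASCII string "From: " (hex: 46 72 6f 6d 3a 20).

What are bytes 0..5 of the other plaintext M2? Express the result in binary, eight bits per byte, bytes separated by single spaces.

First, E_a ⊕ E_b = (M1 ⊕ K) ⊕ (M2 ⊕ K) = M1 ⊕ M2, so the key drops out. Then M2 = (M1 ⊕ M2) ⊕ M1 over the first 6 bytes.
byte 0: (ae ⊕ 0f) ⊕ 46 = a1 ⊕ 46 = e7
byte 1: (cc ⊕ ef) ⊕ 72 = 23 ⊕ 72 = 51
byte 2: (94 ⊕ 34) ⊕ 6f = a0 ⊕ 6f = cf
byte 3: (25 ⊕ f9) ⊕ 6d = dc ⊕ 6d = b1
byte 4: (a8 ⊕ 6c) ⊕ 3a = c4 ⊕ 3a = fe
byte 5: (37 ⊕ 46) ⊕ 20 = 71 ⊕ 20 = 51

11100111 01010001 11001111 10110001 11111110 01010001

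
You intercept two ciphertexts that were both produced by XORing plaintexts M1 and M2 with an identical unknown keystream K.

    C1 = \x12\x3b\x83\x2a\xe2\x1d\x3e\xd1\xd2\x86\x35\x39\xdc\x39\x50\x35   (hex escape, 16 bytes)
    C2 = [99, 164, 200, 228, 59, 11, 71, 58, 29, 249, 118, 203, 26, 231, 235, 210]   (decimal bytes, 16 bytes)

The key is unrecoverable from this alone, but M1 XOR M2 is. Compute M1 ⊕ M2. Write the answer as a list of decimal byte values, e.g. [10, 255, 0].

[113, 159, 75, 206, 217, 22, 121, 235, 207, 127, 67, 242, 198, 222, 187, 231]

C1 ⊕ C2 = (M1 ⊕ K) ⊕ (M2 ⊕ K) = M1 ⊕ M2 — the shared key cancels under XOR.
byte 0:  18 XOR  99 = 113
byte 1:  59 XOR 164 = 159
byte 2: 131 XOR 200 =  75
byte 3:  42 XOR 228 = 206
byte 4: 226 XOR  59 = 217
byte 5:  29 XOR  11 =  22
byte 6:  62 XOR  71 = 121
byte 7: 209 XOR  58 = 235
byte 8: 210 XOR  29 = 207
byte 9: 134 XOR 249 = 127
byte 10:  53 XOR 118 =  67
byte 11:  57 XOR 203 = 242
byte 12: 220 XOR  26 = 198
byte 13:  57 XOR 231 = 222
byte 14:  80 XOR 235 = 187
byte 15:  53 XOR 210 = 231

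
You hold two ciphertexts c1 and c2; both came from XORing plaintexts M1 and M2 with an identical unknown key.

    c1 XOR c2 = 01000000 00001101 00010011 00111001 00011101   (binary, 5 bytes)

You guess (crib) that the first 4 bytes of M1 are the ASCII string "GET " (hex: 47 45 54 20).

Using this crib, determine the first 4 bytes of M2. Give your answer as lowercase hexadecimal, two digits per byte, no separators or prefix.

07484719

Since c1 ⊕ c2 = M1 ⊕ M2, XORing with the guessed M1 bytes yields the corresponding M2 bytes: M2 = (c1 ⊕ c2) ⊕ M1.
byte 0: 40 ^ 47 = 07
byte 1: 0d ^ 45 = 48
byte 2: 13 ^ 54 = 47
byte 3: 39 ^ 20 = 19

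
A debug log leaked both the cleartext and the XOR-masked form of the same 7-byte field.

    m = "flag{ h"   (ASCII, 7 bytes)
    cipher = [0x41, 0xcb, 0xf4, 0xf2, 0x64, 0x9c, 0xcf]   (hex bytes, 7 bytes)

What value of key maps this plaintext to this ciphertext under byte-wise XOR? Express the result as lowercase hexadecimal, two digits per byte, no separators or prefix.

Since cipher = m ⊕ key, XORing both sides with m gives key = m ⊕ cipher.
66 ⊕ 41 = 27
6c ⊕ cb = a7
61 ⊕ f4 = 95
67 ⊕ f2 = 95
7b ⊕ 64 = 1f
20 ⊕ 9c = bc
68 ⊕ cf = a7

27a795951fbca7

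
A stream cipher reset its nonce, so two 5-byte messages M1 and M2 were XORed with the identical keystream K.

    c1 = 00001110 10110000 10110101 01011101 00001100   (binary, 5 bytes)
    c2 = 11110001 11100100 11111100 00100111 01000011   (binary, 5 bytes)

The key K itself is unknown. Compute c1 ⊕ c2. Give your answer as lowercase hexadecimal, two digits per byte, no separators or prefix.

ff54497a4f

c1 ⊕ c2 = (M1 ⊕ K) ⊕ (M2 ⊕ K) = M1 ⊕ M2 — the shared key cancels under XOR.
byte 0:  14 ⊕ 241 = 255
byte 1: 176 ⊕ 228 =  84
byte 2: 181 ⊕ 252 =  73
byte 3:  93 ⊕  39 = 122
byte 4:  12 ⊕  67 =  79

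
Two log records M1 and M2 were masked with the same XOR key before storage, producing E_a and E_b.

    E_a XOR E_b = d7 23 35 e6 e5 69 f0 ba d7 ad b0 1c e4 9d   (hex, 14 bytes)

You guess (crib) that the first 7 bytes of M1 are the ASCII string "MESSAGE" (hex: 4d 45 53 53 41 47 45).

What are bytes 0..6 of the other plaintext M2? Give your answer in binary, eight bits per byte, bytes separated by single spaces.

Since E_a ⊕ E_b = M1 ⊕ M2, XORing with the guessed M1 bytes yields the corresponding M2 bytes: M2 = (E_a ⊕ E_b) ⊕ M1.
11010111 ^ 01001101 = 10011010
00100011 ^ 01000101 = 01100110
00110101 ^ 01010011 = 01100110
11100110 ^ 01010011 = 10110101
11100101 ^ 01000001 = 10100100
01101001 ^ 01000111 = 00101110
11110000 ^ 01000101 = 10110101

10011010 01100110 01100110 10110101 10100100 00101110 10110101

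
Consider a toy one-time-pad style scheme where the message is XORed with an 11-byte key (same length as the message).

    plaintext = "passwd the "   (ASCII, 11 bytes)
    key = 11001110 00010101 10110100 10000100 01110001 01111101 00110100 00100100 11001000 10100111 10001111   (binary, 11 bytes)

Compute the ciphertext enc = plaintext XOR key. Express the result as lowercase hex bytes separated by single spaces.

be 74 c7 f7 06 19 14 50 a0 c2 af

byte 0: 70 xor ce = be
byte 1: 61 xor 15 = 74
byte 2: 73 xor b4 = c7
byte 3: 73 xor 84 = f7
byte 4: 77 xor 71 = 06
byte 5: 64 xor 7d = 19
byte 6: 20 xor 34 = 14
byte 7: 74 xor 24 = 50
byte 8: 68 xor c8 = a0
byte 9: 65 xor a7 = c2
byte 10: 20 xor 8f = af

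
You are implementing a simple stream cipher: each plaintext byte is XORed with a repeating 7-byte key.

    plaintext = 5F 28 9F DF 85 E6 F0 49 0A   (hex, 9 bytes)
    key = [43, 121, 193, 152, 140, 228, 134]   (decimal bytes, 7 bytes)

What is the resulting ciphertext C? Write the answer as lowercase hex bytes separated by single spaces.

The 7-byte key repeats, so the effective keystream is 2b 79 c1 98 8c e4 86 2b 79.
byte 0: 5f xor 2b = 74
byte 1: 28 xor 79 = 51
byte 2: 9f xor c1 = 5e
byte 3: df xor 98 = 47
byte 4: 85 xor 8c = 09
byte 5: e6 xor e4 = 02
byte 6: f0 xor 86 = 76
byte 7: 49 xor 2b = 62
byte 8: 0a xor 79 = 73

74 51 5e 47 09 02 76 62 73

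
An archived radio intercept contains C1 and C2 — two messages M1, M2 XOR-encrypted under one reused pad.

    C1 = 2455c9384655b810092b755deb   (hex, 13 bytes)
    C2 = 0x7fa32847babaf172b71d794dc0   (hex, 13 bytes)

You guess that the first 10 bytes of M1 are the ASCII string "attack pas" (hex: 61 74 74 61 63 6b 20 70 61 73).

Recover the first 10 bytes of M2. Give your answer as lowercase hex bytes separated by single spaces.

First, C1 ⊕ C2 = (M1 ⊕ K) ⊕ (M2 ⊕ K) = M1 ⊕ M2, so the key drops out. Then M2 = (M1 ⊕ M2) ⊕ M1 over the first 10 bytes.
byte 0: (24 ^ 7f) ^ 61 = 5b ^ 61 = 3a
byte 1: (55 ^ a3) ^ 74 = f6 ^ 74 = 82
byte 2: (c9 ^ 28) ^ 74 = e1 ^ 74 = 95
byte 3: (38 ^ 47) ^ 61 = 7f ^ 61 = 1e
byte 4: (46 ^ ba) ^ 63 = fc ^ 63 = 9f
byte 5: (55 ^ ba) ^ 6b = ef ^ 6b = 84
byte 6: (b8 ^ f1) ^ 20 = 49 ^ 20 = 69
byte 7: (10 ^ 72) ^ 70 = 62 ^ 70 = 12
byte 8: (09 ^ b7) ^ 61 = be ^ 61 = df
byte 9: (2b ^ 1d) ^ 73 = 36 ^ 73 = 45

3a 82 95 1e 9f 84 69 12 df 45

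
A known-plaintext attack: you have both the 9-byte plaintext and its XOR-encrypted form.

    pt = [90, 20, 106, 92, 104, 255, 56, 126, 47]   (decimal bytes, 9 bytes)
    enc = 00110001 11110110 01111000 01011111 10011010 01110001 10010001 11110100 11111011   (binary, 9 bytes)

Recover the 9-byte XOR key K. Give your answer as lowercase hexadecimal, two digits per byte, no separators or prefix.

Since enc = pt ⊕ K, XORing both sides with pt gives K = pt ⊕ enc.
5a XOR 31 = 6b
14 XOR f6 = e2
6a XOR 78 = 12
5c XOR 5f = 03
68 XOR 9a = f2
ff XOR 71 = 8e
38 XOR 91 = a9
7e XOR f4 = 8a
2f XOR fb = d4

6be21203f28ea98ad4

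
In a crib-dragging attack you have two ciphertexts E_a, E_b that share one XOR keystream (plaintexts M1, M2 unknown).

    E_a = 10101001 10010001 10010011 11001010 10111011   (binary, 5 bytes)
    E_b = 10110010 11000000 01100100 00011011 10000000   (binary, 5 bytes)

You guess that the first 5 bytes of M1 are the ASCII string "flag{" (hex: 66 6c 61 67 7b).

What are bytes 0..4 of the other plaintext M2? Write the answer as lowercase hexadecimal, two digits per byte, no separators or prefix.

7d3d96b640

First, E_a ⊕ E_b = (M1 ⊕ K) ⊕ (M2 ⊕ K) = M1 ⊕ M2, so the key drops out. Then M2 = (M1 ⊕ M2) ⊕ M1 over the first 5 bytes.
byte 0: (a9 XOR b2) XOR 66 = 1b XOR 66 = 7d
byte 1: (91 XOR c0) XOR 6c = 51 XOR 6c = 3d
byte 2: (93 XOR 64) XOR 61 = f7 XOR 61 = 96
byte 3: (ca XOR 1b) XOR 67 = d1 XOR 67 = b6
byte 4: (bb XOR 80) XOR 7b = 3b XOR 7b = 40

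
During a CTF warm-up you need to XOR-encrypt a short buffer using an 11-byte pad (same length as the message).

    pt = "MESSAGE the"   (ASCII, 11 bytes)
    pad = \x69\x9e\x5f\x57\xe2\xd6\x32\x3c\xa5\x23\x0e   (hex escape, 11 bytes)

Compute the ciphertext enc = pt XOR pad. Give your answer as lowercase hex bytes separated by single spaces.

XOR is its own inverse, so applying the key byte-wise gives the result directly.
4d XOR 69 = 24
45 XOR 9e = db
53 XOR 5f = 0c
53 XOR 57 = 04
41 XOR e2 = a3
47 XOR d6 = 91
45 XOR 32 = 77
20 XOR 3c = 1c
74 XOR a5 = d1
68 XOR 23 = 4b
65 XOR 0e = 6b

24 db 0c 04 a3 91 77 1c d1 4b 6b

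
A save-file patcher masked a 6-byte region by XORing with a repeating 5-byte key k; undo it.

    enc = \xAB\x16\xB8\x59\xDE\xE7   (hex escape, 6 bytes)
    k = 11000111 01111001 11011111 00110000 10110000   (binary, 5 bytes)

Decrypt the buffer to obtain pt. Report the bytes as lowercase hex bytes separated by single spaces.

The 5-byte key repeats, so the effective keystream is c7 79 df 30 b0 c7.
byte 0: ab xor c7 = 6c
byte 1: 16 xor 79 = 6f
byte 2: b8 xor df = 67
byte 3: 59 xor 30 = 69
byte 4: de xor b0 = 6e
byte 5: e7 xor c7 = 20

6c 6f 67 69 6e 20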